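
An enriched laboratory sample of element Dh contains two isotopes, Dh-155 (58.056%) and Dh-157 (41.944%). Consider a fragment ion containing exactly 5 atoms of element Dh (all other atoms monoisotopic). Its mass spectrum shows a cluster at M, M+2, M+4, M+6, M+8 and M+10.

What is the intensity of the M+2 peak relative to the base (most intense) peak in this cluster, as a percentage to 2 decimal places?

(0.58056 + 0.41944)^5 gives M 0.0660, M+2 0.2382, M+4 0.3443, M+6 0.2487, M+8 0.0898, M+10 0.0130; the largest is M+4.
P(M+4) = C(5,2) × 0.58056^3 × 0.41944^2 = 10 × 0.1956777 × 0.17592991 = 0.344256 (base)
P(M+2) = C(5,1) × 0.58056^4 × 0.41944^1 = 5 × 0.11360264 × 0.41944 = 0.238247
Relative intensity = 0.238247 / 0.344256 × 100 = 69.21

69.21%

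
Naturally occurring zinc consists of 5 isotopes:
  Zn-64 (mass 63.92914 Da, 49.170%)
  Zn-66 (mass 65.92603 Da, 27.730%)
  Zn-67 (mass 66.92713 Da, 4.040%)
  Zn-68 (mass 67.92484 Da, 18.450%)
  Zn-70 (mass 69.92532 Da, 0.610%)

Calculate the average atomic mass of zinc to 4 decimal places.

65.3778 Da

Weight each isotope mass by its fractional abundance: 0.49170 × 63.92914 + 0.27730 × 65.92603 + 0.04040 × 66.92713 + 0.18450 × 67.92484 + 0.00610 × 69.92532
= 31.433958 + 18.281288 + 2.703856 + 12.532133 + 0.426544 = 65.377779 Da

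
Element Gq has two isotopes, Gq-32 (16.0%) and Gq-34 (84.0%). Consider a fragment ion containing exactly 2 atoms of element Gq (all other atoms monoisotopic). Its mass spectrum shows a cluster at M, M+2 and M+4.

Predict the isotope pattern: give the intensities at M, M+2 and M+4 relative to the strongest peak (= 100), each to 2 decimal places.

3.63 : 38.10 : 100.00

Each Gq atom is independently Gq-32 (p = 0.160) or Gq-34 (q = 0.840); the cluster is the binomial expansion (p + q)^2.
P(M) = 0.160^2 = 0.025600
P(M+2) = 2 × 0.160^1 × 0.840^1 = 0.268800
P(M+4) = 0.840^2 = 0.705600
The M+4 peak is largest (0.705600); scaling to 100 gives 3.63 : 38.10 : 100.00.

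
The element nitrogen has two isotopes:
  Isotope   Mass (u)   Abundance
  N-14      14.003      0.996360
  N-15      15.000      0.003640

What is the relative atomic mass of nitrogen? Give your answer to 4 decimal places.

Average mass = Σ (abundance × isotope mass) = 0.996360 × 14.003 + 0.003640 × 15.000
= 13.95203 + 0.05460 = 14.00663 u

14.0066 u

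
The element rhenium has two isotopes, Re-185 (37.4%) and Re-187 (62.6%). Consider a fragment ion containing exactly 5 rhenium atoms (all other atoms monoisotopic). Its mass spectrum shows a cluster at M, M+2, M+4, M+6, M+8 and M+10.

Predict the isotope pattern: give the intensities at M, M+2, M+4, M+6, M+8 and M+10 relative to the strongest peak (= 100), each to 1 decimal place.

Expanding (0.374 + 0.626)^5:
P(M) = 0.374^5 = 0.007317
P(M+2) = 5 × 0.374^4 × 0.626^1 = 0.061239
P(M+4) = 10 × 0.374^3 × 0.626^2 = 0.205005
P(M+6) = 10 × 0.374^2 × 0.626^3 = 0.343136
P(M+8) = 5 × 0.374^1 × 0.626^4 = 0.287170
P(M+10) = 0.626^5 = 0.096133
The M+6 peak is largest (0.343136); scaling to 100 gives 2.1 : 17.8 : 59.7 : 100.0 : 83.7 : 28.0.

2.1 : 17.8 : 59.7 : 100.0 : 83.7 : 28.0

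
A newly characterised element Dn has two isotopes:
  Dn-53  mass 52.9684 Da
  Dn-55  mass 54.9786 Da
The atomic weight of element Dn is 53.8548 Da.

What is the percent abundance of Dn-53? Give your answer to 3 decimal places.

Writing the weighted mean with unknown fraction x of Dn-53:
52.9684·x + 54.9786·(1 − x) = 53.8548
(52.9684 − 54.9786)·x = 53.8548 − 54.9786
x = -1.1238 / -2.0102 = 0.55905 → 55.905% Dn-53, 44.095% Dn-55.

55.905%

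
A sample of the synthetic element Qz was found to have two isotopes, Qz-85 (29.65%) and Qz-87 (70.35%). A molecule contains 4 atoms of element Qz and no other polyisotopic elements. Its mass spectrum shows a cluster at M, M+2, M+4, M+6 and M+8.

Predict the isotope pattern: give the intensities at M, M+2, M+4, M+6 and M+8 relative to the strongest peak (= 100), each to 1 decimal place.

Each Qz atom is independently Qz-85 (p = 0.2965) or Qz-87 (q = 0.7035); the cluster is the binomial expansion (p + q)^4.
P(M) = 0.2965^4 = 0.007729
P(M+2) = 4 × 0.2965^3 × 0.7035^1 = 0.073350
P(M+4) = 6 × 0.2965^2 × 0.7035^2 = 0.261053
P(M+6) = 4 × 0.2965^1 × 0.7035^3 = 0.412931
P(M+8) = 0.7035^4 = 0.244938
The M+6 peak is largest (0.412931); scaling to 100 gives 1.9 : 17.8 : 63.2 : 100.0 : 59.3.

1.9 : 17.8 : 63.2 : 100.0 : 59.3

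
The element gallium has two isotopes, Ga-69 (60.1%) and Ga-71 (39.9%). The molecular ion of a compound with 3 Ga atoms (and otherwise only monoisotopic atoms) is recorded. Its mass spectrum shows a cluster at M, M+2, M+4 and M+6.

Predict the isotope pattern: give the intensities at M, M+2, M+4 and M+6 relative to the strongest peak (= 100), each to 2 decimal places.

Expanding (0.601 + 0.399)^3:
P(M) = 0.601^3 = 0.217082
P(M+2) = 3 × 0.601^2 × 0.399^1 = 0.432358
P(M+4) = 3 × 0.601^1 × 0.399^2 = 0.287039
P(M+6) = 0.399^3 = 0.063521
The M+2 peak is largest (0.432358); scaling to 100 gives 50.21 : 100.00 : 66.39 : 14.69.

50.21 : 100.00 : 66.39 : 14.69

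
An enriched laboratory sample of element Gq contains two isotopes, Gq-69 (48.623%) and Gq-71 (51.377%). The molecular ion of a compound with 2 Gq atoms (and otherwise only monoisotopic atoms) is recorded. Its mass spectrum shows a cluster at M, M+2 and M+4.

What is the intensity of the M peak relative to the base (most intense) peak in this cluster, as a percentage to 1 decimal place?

(0.48623 + 0.51377)^2 gives M 0.2364, M+2 0.4996, M+4 0.2640; the largest is M+2.
P(M+2) = C(2,1) × 0.48623^1 × 0.51377^1 = 2 × 0.48623 × 0.51377 = 0.499621 (base)
P(M) = C(2,0) × 0.48623^2 × 0.51377^0 = 1 × 0.23641961 × 1.0000 = 0.236420
Relative intensity = 0.236420 / 0.499621 × 100 = 47.3

47.3%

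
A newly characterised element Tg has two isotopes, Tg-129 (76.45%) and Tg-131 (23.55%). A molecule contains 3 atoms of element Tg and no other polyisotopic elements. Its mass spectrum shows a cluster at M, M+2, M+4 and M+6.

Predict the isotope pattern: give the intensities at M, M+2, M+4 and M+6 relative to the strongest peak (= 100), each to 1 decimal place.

The 3 Tg atoms are independent, so intensities follow the terms of (0.7645 + 0.2355)^3.
P(M) = 0.7645^3 = 0.446820
P(M+2) = 3 × 0.7645^2 × 0.2355^1 = 0.412921
P(M+4) = 3 × 0.7645^1 × 0.2355^2 = 0.127198
P(M+6) = 0.2355^3 = 0.013061
The M peak is largest (0.446820); scaling to 100 gives 100.0 : 92.4 : 28.5 : 2.9.

100.0 : 92.4 : 28.5 : 2.9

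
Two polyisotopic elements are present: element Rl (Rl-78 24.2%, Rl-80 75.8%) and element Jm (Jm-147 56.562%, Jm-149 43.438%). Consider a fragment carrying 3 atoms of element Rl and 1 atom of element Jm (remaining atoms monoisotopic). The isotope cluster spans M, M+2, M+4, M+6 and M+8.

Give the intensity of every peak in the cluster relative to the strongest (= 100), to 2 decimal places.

Element Rl pattern (n=3): 0.01417249 : 0.13317454 : 0.41713346 : 0.43551951
Element Jm pattern (n=1): 0.56562 : 0.43438
Convolve the two distributions (both contribute in 2-u steps):
  M: 0.01417249×0.56562 = 0.008016
  M+2: 0.01417249×0.43438 + 0.13317454×0.56562 = 0.081482
  M+4: 0.13317454×0.43438 + 0.41713346×0.56562 = 0.293787
  M+6: 0.41713346×0.43438 + 0.43551951×0.56562 = 0.427533
  M+8: 0.43551951×0.43438 = 0.189181
Scale to base peak (0.427533) = 100: 1.87 : 19.06 : 68.72 : 100.00 : 44.25

1.87 : 19.06 : 68.72 : 100.00 : 44.25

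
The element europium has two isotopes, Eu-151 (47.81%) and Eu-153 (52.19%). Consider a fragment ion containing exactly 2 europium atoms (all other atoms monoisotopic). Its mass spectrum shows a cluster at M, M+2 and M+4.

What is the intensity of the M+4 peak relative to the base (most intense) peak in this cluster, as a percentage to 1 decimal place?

Binomial terms of (0.4781 + 0.5219)^2: M 0.2286, M+2 0.4990, M+4 0.2724 → M+2 is the base peak.
P(M+2) = C(2,1) × 0.4781^1 × 0.5219^1 = 2 × 0.4781 × 0.5219 = 0.499041 (base)
P(M+4) = C(2,2) × 0.4781^0 × 0.5219^2 = 1 × 1.0000 × 0.27237961 = 0.272380
Relative intensity = 0.272380 / 0.499041 × 100 = 54.6

54.6%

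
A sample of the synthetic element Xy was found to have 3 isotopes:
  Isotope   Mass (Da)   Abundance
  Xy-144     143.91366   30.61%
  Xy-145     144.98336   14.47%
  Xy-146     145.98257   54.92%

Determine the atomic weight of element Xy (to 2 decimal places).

145.20 Da

Weight each isotope mass by its fractional abundance: 0.3061 × 143.91366 + 0.1447 × 144.98336 + 0.5492 × 145.98257
= 44.051971 + 20.979092 + 80.173627 = 145.204690 Da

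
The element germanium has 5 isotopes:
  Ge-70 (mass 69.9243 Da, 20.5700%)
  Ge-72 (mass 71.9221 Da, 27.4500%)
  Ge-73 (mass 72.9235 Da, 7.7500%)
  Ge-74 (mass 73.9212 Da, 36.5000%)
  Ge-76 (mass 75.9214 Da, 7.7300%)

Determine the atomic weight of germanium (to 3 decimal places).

72.628 Da

The abundance-weighted mean is 0.205700 × 69.9243 + 0.274500 × 71.9221 + 0.077500 × 72.9235 + 0.365000 × 73.9212 + 0.077300 × 75.9214
= 14.38343 + 19.74262 + 5.65157 + 26.98124 + 5.86872 = 72.62758 Da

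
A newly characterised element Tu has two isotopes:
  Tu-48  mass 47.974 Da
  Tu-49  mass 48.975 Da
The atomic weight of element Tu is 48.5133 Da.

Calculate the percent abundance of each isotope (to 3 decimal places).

Writing the weighted mean with unknown fraction x of Tu-48:
47.974·x + 48.975·(1 − x) = 48.5133
(47.974 − 48.975)·x = 48.5133 − 48.975
x = -0.4617 / -1.001 = 0.46124 → 46.124% Tu-48, 53.876% Tu-49.

Tu-48: 46.124%, Tu-49: 53.876%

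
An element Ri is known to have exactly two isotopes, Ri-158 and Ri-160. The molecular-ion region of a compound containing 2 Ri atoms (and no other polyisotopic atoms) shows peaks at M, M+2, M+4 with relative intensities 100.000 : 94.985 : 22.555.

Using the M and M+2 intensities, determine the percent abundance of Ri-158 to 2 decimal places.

67.80%

If p is the fraction of Ri that is Ri-158, then I(M+2)/I(M) = [C(2,1)·p^1·(1−p)] / p^2 = 2·(1−p)/p = 94.985/100.000 = 0.9498
(1−p)/p = 0.9498/2 = 0.4749  ⇒  p = 1/(1 + 0.4749) = 0.6780
Ri-158: 67.80%, Ri-160: 32.20%.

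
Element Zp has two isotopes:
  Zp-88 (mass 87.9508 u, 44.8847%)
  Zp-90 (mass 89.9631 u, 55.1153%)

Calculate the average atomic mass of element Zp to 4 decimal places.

Weight each isotope mass by its fractional abundance: 0.448847 × 87.9508 + 0.551153 × 89.9631
= 39.47645 + 49.58343 = 89.05988 u

89.0599 u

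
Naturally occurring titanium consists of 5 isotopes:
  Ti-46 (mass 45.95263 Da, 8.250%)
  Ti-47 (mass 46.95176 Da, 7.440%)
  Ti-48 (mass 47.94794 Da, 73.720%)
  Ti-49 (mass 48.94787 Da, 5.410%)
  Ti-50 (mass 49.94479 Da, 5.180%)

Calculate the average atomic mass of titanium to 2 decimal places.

47.87 Da

Ar = Σ fᵢ·mᵢ = 0.08250 × 45.95263 + 0.07440 × 46.95176 + 0.73720 × 47.94794 + 0.05410 × 48.94787 + 0.05180 × 49.94479
= 3.791092 + 3.493211 + 35.347221 + 2.648080 + 2.587140 = 47.866744 Da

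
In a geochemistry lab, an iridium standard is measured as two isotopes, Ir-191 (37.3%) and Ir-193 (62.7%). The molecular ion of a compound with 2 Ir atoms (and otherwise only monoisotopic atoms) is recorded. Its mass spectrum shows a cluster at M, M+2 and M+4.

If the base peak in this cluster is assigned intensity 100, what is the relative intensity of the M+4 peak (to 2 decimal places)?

84.05

(0.373 + 0.627)^2 gives M 0.1391, M+2 0.4677, M+4 0.3931; the largest is M+2.
P(M+2) = C(2,1) × 0.373^1 × 0.627^1 = 2 × 0.3730 × 0.6270 = 0.467742 (base)
P(M+4) = C(2,2) × 0.373^0 × 0.627^2 = 1 × 1.0000 × 0.393129 = 0.393129
Relative intensity = 0.393129 / 0.467742 × 100 = 84.05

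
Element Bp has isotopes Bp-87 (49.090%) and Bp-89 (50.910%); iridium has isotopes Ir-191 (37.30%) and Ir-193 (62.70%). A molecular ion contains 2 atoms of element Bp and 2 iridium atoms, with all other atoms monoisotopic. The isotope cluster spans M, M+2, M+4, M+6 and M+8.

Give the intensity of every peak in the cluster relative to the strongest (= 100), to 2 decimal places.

9.20 : 49.99 : 100.00 : 87.15 : 27.95

Element Bp pattern (n=2): 0.24098281 : 0.49983438 : 0.25918281
Iridium pattern (n=2): 0.139129 : 0.467742 : 0.393129
Convolve the two distributions (both contribute in 2-u steps):
  M: 0.24098281×0.139129 = 0.033528
  M+2: 0.24098281×0.467742 + 0.49983438×0.139129 = 0.182259
  M+4: 0.24098281×0.393129 + 0.49983438×0.467742 + 0.25918281×0.139129 = 0.364591
  M+6: 0.49983438×0.393129 + 0.25918281×0.467742 = 0.317730
  M+8: 0.25918281×0.393129 = 0.101892
Scale to base peak (0.364591) = 100: 9.20 : 49.99 : 100.00 : 87.15 : 27.95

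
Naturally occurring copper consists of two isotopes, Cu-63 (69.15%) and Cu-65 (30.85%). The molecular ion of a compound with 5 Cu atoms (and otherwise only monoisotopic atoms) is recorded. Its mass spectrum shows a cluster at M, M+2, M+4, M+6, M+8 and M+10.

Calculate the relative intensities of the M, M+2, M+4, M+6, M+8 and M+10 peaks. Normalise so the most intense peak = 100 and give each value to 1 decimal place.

Expanding (0.6915 + 0.3085)^5:
P(M) = 0.6915^5 = 0.158111
P(M+2) = 5 × 0.6915^4 × 0.3085^1 = 0.352691
P(M+4) = 10 × 0.6915^3 × 0.3085^2 = 0.314693
P(M+6) = 10 × 0.6915^2 × 0.3085^3 = 0.140394
P(M+8) = 5 × 0.6915^1 × 0.3085^4 = 0.031317
P(M+10) = 0.3085^5 = 0.002794
The M+2 peak is largest (0.352691); scaling to 100 gives 44.8 : 100.0 : 89.2 : 39.8 : 8.9 : 0.8.

44.8 : 100.0 : 89.2 : 39.8 : 8.9 : 0.8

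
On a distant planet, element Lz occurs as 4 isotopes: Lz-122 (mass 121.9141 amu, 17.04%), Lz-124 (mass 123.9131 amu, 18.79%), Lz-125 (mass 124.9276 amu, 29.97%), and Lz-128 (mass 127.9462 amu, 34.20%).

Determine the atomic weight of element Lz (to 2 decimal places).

Average mass = Σ (abundance × isotope mass) = 0.1704 × 121.9141 + 0.1879 × 123.9131 + 0.2997 × 124.9276 + 0.3420 × 127.9462
= 20.77416 + 23.28327 + 37.44080 + 43.75760 = 125.25583 amu

125.26 amu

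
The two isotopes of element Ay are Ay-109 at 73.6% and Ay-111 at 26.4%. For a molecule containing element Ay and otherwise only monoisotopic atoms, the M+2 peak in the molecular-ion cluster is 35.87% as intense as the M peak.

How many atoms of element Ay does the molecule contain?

With n Ay atoms, P(M+2)/P(M) = C(n,1)·p^(n−1)q / p^n = n·q/p = n · 0.264/0.736.
n = 0.3587 × 0.736/0.264 = 1.00 ≈ 1

1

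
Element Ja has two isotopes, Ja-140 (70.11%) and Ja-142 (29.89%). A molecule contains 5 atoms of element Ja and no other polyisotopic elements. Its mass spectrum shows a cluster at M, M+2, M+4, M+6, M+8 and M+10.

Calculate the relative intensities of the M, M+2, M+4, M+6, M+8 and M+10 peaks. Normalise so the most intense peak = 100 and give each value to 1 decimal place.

Each Ja atom is independently Ja-140 (p = 0.7011) or Ja-142 (q = 0.2989); the cluster is the binomial expansion (p + q)^5.
P(M) = 0.7011^5 = 0.169395
P(M+2) = 5 × 0.7011^4 × 0.2989^1 = 0.361090
P(M+4) = 10 × 0.7011^3 × 0.2989^2 = 0.307887
P(M+6) = 10 × 0.7011^2 × 0.2989^3 = 0.131262
P(M+8) = 5 × 0.7011^1 × 0.2989^4 = 0.027980
P(M+10) = 0.2989^5 = 0.002386
The M+2 peak is largest (0.361090); scaling to 100 gives 46.9 : 100.0 : 85.3 : 36.4 : 7.7 : 0.7.

46.9 : 100.0 : 85.3 : 36.4 : 7.7 : 0.7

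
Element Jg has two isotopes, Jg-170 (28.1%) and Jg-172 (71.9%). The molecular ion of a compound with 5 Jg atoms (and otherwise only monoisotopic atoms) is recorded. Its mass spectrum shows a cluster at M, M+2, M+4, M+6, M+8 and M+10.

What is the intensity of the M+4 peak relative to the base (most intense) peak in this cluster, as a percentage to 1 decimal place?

30.5%

Binomial terms of (0.281 + 0.719)^5: M 0.0018, M+2 0.0224, M+4 0.1147, M+6 0.2935, M+8 0.3755, M+10 0.1922 → M+8 is the base peak.
P(M+8) = C(5,4) × 0.281^1 × 0.719^4 = 5 × 0.2810 × 0.26724868 = 0.375484 (base)
P(M+4) = C(5,2) × 0.281^3 × 0.719^2 = 10 × 0.02218804 × 0.516961 = 0.114704
Relative intensity = 0.114704 / 0.375484 × 100 = 30.5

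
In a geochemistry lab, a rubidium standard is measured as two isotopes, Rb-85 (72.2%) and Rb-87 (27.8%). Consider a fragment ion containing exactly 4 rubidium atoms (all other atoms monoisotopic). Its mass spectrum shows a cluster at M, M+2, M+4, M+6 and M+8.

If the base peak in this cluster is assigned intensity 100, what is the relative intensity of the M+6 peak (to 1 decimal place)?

14.8

Binomial terms of (0.722 + 0.278)^4: M 0.2717, M+2 0.4185, M+4 0.2417, M+6 0.0620, M+8 0.0060 → M+2 is the base peak.
P(M+2) = C(4,1) × 0.722^3 × 0.278^1 = 4 × 0.37636705 × 0.2780 = 0.418520 (base)
P(M+6) = C(4,3) × 0.722^1 × 0.278^3 = 4 × 0.7220 × 0.02148495 = 0.062049
Relative intensity = 0.062049 / 0.418520 × 100 = 14.8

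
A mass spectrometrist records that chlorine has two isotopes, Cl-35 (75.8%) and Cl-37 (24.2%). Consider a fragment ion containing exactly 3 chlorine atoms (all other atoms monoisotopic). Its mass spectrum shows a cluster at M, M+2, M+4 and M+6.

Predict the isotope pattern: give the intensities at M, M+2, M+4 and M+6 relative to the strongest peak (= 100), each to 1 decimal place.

100.0 : 95.8 : 30.6 : 3.3

Each Cl atom is independently Cl-35 (p = 0.758) or Cl-37 (q = 0.242); the cluster is the binomial expansion (p + q)^3.
P(M) = 0.758^3 = 0.435520
P(M+2) = 3 × 0.758^2 × 0.242^1 = 0.417133
P(M+4) = 3 × 0.758^1 × 0.242^2 = 0.133175
P(M+6) = 0.242^3 = 0.014172
The M peak is largest (0.435520); scaling to 100 gives 100.0 : 95.8 : 30.6 : 3.3.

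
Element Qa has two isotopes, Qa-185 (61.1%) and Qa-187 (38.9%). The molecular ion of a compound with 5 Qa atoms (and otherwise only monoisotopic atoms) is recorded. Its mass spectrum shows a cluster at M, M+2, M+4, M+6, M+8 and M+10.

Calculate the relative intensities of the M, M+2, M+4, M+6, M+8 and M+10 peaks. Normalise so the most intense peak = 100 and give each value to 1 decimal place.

The 5 Qa atoms are independent, so intensities follow the terms of (0.611 + 0.389)^5.
P(M) = 0.611^5 = 0.085154
P(M+2) = 5 × 0.611^4 × 0.389^1 = 0.271072
P(M+4) = 10 × 0.611^3 × 0.389^2 = 0.345162
P(M+6) = 10 × 0.611^2 × 0.389^3 = 0.219751
P(M+8) = 5 × 0.611^1 × 0.389^4 = 0.069954
P(M+10) = 0.389^5 = 0.008907
The M+4 peak is largest (0.345162); scaling to 100 gives 24.7 : 78.5 : 100.0 : 63.7 : 20.3 : 2.6.

24.7 : 78.5 : 100.0 : 63.7 : 20.3 : 2.6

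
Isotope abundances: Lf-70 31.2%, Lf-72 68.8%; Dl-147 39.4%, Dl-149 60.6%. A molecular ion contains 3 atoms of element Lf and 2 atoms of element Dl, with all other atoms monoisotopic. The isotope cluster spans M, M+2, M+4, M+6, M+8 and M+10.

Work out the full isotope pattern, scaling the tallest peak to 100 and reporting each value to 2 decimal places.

1.40 : 13.60 : 52.36 : 100.00 : 94.73 : 35.60

Element Lf pattern (n=3): 0.03037133 : 0.20091802 : 0.44304998 : 0.32566067
Element Dl pattern (n=2): 0.155236 : 0.477528 : 0.367236
Convolve the two distributions (both contribute in 2-u steps):
  M: 0.03037133×0.155236 = 0.004715
  M+2: 0.03037133×0.477528 + 0.20091802×0.155236 = 0.045693
  M+4: 0.03037133×0.367236 + 0.20091802×0.477528 + 0.44304998×0.155236 = 0.175875
  M+6: 0.20091802×0.367236 + 0.44304998×0.477528 + 0.32566067×0.155236 = 0.335907
  M+8: 0.44304998×0.367236 + 0.32566067×0.477528 = 0.318216
  M+10: 0.32566067×0.367236 = 0.119594
Scale to base peak (0.335907) = 100: 1.40 : 13.60 : 52.36 : 100.00 : 94.73 : 35.60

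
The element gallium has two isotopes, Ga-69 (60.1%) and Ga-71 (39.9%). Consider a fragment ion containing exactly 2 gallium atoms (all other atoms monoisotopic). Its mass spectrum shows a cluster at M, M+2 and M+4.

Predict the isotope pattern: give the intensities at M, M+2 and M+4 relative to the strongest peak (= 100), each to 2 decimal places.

75.31 : 100.00 : 33.19

Each Ga atom is independently Ga-69 (p = 0.601) or Ga-71 (q = 0.399); the cluster is the binomial expansion (p + q)^2.
P(M) = 0.601^2 = 0.361201
P(M+2) = 2 × 0.601^1 × 0.399^1 = 0.479598
P(M+4) = 0.399^2 = 0.159201
The M+2 peak is largest (0.479598); scaling to 100 gives 75.31 : 100.00 : 33.19.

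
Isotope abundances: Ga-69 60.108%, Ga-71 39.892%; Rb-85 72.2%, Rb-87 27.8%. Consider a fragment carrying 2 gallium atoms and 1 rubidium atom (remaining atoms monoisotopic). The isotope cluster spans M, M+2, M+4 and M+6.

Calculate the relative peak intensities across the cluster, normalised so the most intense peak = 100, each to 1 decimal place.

Gallium pattern (n=2): 0.36129717 : 0.47956567 : 0.15913717
Rubidium pattern (n=1): 0.7220 : 0.2780
Convolve the two distributions (both contribute in 2-u steps):
  M: 0.36129717×0.7220 = 0.260857
  M+2: 0.36129717×0.2780 + 0.47956567×0.7220 = 0.446687
  M+4: 0.47956567×0.2780 + 0.15913717×0.7220 = 0.248216
  M+6: 0.15913717×0.2780 = 0.044240
Scale to base peak (0.446687) = 100: 58.4 : 100.0 : 55.6 : 9.9

58.4 : 100.0 : 55.6 : 9.9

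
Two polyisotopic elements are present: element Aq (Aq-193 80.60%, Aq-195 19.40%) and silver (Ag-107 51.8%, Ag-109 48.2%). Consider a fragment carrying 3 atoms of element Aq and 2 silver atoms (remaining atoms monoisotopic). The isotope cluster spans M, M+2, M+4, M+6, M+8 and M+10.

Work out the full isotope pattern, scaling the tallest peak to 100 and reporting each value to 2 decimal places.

Element Aq pattern (n=3): 0.52360662 : 0.37808815 : 0.09100385 : 0.00730138
Silver pattern (n=2): 0.268324 : 0.499352 : 0.232324
Convolve the two distributions (both contribute in 2-u steps):
  M: 0.52360662×0.268324 = 0.140496
  M+2: 0.52360662×0.499352 + 0.37808815×0.268324 = 0.362914
  M+4: 0.52360662×0.232324 + 0.37808815×0.499352 + 0.09100385×0.268324 = 0.334864
  M+6: 0.37808815×0.232324 + 0.09100385×0.499352 + 0.00730138×0.268324 = 0.135241
  M+8: 0.09100385×0.232324 + 0.00730138×0.499352 = 0.024788
  M+10: 0.00730138×0.232324 = 0.001696
Scale to base peak (0.362914) = 100: 38.71 : 100.00 : 92.27 : 37.27 : 6.83 : 0.47

38.71 : 100.00 : 92.27 : 37.27 : 6.83 : 0.47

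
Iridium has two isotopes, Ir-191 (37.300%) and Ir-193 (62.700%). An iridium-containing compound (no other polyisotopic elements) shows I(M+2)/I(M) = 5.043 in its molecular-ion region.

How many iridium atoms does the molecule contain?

The M+2/M ratio from n Ir atoms is n · q/p = n · 0.62700/0.37300.
n = 5.043 × 0.37300/0.62700 = 3.00 ≈ 3

3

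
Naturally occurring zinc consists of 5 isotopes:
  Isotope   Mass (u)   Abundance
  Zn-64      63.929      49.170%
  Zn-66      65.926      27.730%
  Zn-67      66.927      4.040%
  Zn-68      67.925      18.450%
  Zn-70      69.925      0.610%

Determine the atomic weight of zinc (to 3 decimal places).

65.378 u

Weight each isotope mass by its fractional abundance: 0.49170 × 63.929 + 0.27730 × 65.926 + 0.04040 × 66.927 + 0.18450 × 67.925 + 0.00610 × 69.925
= 31.4339 + 18.2813 + 2.7039 + 12.5322 + 0.4265 = 65.3778 u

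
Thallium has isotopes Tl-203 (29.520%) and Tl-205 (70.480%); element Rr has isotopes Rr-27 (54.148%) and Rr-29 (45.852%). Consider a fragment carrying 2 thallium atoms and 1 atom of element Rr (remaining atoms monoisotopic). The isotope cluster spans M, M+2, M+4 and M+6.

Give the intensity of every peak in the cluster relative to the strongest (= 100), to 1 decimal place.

10.3 : 57.7 : 100.0 : 49.5

Thallium pattern (n=2): 0.08714304 : 0.41611392 : 0.49674304
Element Rr pattern (n=1): 0.54148 : 0.45852
Convolve the two distributions (both contribute in 2-u steps):
  M: 0.08714304×0.54148 = 0.047186
  M+2: 0.08714304×0.45852 + 0.41611392×0.54148 = 0.265274
  M+4: 0.41611392×0.45852 + 0.49674304×0.54148 = 0.459773
  M+6: 0.49674304×0.45852 = 0.227767
Scale to base peak (0.459773) = 100: 10.3 : 57.7 : 100.0 : 49.5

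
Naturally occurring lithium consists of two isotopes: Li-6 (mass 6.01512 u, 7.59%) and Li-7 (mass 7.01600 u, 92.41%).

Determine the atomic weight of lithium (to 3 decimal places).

Ar = Σ fᵢ·mᵢ = 0.0759 × 6.01512 + 0.9241 × 7.01600
= 0.456548 + 6.483486 = 6.940034 u

6.940 u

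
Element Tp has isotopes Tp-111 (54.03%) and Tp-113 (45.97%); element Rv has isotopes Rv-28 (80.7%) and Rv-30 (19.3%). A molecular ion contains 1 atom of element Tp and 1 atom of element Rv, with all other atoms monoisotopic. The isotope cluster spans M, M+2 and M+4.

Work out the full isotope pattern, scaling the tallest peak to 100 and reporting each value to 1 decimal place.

Element Tp pattern (n=1): 0.5403 : 0.4597
Element Rv pattern (n=1): 0.8070 : 0.1930
Convolve the two distributions (both contribute in 2-u steps):
  M: 0.5403×0.8070 = 0.436022
  M+2: 0.5403×0.1930 + 0.4597×0.8070 = 0.475256
  M+4: 0.4597×0.1930 = 0.088722
Scale to base peak (0.475256) = 100: 91.7 : 100.0 : 18.7

91.7 : 100.0 : 18.7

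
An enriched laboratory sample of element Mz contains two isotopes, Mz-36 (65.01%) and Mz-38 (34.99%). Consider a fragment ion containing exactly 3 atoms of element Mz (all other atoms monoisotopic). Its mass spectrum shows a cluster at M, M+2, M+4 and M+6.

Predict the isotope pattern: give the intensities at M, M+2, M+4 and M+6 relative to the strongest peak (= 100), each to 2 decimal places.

The 3 Mz atoms are independent, so intensities follow the terms of (0.6501 + 0.3499)^3.
P(M) = 0.6501^3 = 0.274752
P(M+2) = 3 × 0.6501^2 × 0.3499^1 = 0.443635
P(M+4) = 3 × 0.6501^1 × 0.3499^2 = 0.238775
P(M+6) = 0.3499^3 = 0.042838
The M+2 peak is largest (0.443635); scaling to 100 gives 61.93 : 100.00 : 53.82 : 9.66.

61.93 : 100.00 : 53.82 : 9.66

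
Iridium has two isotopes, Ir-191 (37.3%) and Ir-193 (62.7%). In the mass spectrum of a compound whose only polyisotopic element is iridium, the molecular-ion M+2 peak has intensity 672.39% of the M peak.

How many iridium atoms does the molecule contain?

With n Ir atoms, P(M+2)/P(M) = C(n,1)·p^(n−1)q / p^n = n·q/p = n · 0.627/0.373.
n = 6.7239 × 0.373/0.627 = 4.00 ≈ 4

4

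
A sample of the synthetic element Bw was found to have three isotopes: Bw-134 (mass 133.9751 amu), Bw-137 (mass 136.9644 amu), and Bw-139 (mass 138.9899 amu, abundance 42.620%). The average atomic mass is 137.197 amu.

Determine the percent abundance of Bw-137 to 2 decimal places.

36.28%

The remaining 57.380% is split between Bw-134 (fraction x) and Bw-137 (fraction 0.57380 − x).
Substituting: 133.9751x + 136.9644(0.57380 − x) = 77.95950462
(133.9751 − 136.9644)x = -0.6306681  ⇒  x = 0.21098, y = 0.36282
Bw-134: 21.10%, Bw-137: 36.28%.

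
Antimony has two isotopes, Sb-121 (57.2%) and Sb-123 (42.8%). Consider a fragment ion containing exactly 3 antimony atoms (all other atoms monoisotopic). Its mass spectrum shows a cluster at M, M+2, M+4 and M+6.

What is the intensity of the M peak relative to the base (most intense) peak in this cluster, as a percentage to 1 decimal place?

(0.572 + 0.428)^3 gives M 0.1871, M+2 0.4201, M+4 0.3143, M+6 0.0784; the largest is M+2.
P(M+2) = C(3,1) × 0.572^2 × 0.428^1 = 3 × 0.327184 × 0.4280 = 0.420104 (base)
P(M) = C(3,0) × 0.572^3 × 0.428^0 = 1 × 0.18714925 × 1.0000 = 0.187149
Relative intensity = 0.187149 / 0.420104 × 100 = 44.5

44.5%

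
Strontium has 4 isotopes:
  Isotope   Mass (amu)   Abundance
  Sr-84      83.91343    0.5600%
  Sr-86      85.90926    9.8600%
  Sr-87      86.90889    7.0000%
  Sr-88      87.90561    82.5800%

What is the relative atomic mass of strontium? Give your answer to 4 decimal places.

Average mass = Σ (abundance × isotope mass) = 0.005600 × 83.91343 + 0.098600 × 85.90926 + 0.070000 × 86.90889 + 0.825800 × 87.90561
= 0.469915 + 8.470653 + 6.083622 + 72.592453 = 87.616643 amu

87.6166 amu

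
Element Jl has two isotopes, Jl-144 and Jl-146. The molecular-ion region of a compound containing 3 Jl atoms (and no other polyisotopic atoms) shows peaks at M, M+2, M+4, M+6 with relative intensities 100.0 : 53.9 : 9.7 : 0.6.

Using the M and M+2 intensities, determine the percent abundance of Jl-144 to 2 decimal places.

Let p = fractional abundance of Jl-144. I(M+2)/I(M) = [C(3,1)·p^2·(1−p)] / p^3 = 3·(1−p)/p = 53.9/100.0 = 0.5390
(1−p)/p = 0.5390/3 = 0.1797  ⇒  p = 1/(1 + 0.1797) = 0.8477
Jl-144: 84.77%, Jl-146: 15.23%.

84.77%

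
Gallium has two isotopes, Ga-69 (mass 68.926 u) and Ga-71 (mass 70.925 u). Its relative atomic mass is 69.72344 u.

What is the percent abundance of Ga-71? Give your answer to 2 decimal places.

39.89%

Writing the weighted mean with unknown fraction x of Ga-69:
68.926·x + 70.925·(1 − x) = 69.72344
(68.926 − 70.925)·x = 69.72344 − 70.925
x = -1.20156 / -1.999 = 0.60108 → 60.11% Ga-69, 39.89% Ga-71.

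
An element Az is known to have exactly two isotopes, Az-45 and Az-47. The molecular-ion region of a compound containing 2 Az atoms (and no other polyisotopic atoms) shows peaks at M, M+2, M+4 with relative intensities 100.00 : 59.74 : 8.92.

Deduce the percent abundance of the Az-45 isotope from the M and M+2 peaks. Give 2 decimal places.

If p is the fraction of Az that is Az-45, then I(M+2)/I(M) = [C(2,1)·p^1·(1−p)] / p^2 = 2·(1−p)/p = 59.74/100.00 = 0.5974
(1−p)/p = 0.5974/2 = 0.2987  ⇒  p = 1/(1 + 0.2987) = 0.7700
Az-45: 77.00%, Az-47: 23.00%.

77.00%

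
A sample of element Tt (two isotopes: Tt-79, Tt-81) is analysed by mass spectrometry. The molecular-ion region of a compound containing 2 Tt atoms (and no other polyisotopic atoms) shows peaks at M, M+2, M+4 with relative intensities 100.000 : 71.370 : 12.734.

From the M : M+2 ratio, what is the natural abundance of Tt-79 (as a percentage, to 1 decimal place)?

73.7%

Write p for the Tt-79 fraction. I(M+2)/I(M) = [C(2,1)·p^1·(1−p)] / p^2 = 2·(1−p)/p = 71.370/100.000 = 0.7137
(1−p)/p = 0.7137/2 = 0.3569  ⇒  p = 1/(1 + 0.3569) = 0.7370
Tt-79: 73.7%, Tt-81: 26.3%.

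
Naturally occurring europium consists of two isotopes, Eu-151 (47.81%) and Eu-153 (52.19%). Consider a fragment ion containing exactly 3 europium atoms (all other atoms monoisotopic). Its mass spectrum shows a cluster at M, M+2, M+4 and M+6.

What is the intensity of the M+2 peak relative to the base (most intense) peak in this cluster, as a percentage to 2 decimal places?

Binomial terms of (0.4781 + 0.5219)^3: M 0.1093, M+2 0.3579, M+4 0.3907, M+6 0.1422 → M+4 is the base peak.
P(M+4) = C(3,2) × 0.4781^1 × 0.5219^2 = 3 × 0.4781 × 0.27237961 = 0.390674 (base)
P(M+2) = C(3,1) × 0.4781^2 × 0.5219^1 = 3 × 0.22857961 × 0.5219 = 0.357887
Relative intensity = 0.357887 / 0.390674 × 100 = 91.61

91.61%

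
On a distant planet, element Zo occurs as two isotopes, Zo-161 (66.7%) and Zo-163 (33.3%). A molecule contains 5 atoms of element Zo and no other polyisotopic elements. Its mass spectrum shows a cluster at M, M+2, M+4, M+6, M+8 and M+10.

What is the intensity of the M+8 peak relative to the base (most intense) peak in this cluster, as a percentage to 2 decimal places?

Term probabilities: M 0.1320, M+2 0.3295, M+4 0.3291, M+6 0.1643, M+8 0.0410, M+10 0.0041. Base peak = M+2.
P(M+2) = C(5,1) × 0.667^4 × 0.333^1 = 5 × 0.19792622 × 0.3330 = 0.329547 (base)
P(M+8) = C(5,4) × 0.667^1 × 0.333^4 = 5 × 0.6670 × 0.01229637 = 0.041008
Relative intensity = 0.041008 / 0.329547 × 100 = 12.44

12.44%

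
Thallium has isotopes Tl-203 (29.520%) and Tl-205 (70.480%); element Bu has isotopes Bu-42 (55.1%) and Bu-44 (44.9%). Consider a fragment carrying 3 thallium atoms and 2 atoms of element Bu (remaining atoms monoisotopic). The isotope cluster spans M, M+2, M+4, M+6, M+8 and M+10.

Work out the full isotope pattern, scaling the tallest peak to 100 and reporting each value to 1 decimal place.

2.2 : 19.0 : 63.7 : 100.0 : 72.5 : 19.5

Thallium pattern (n=3): 0.02572463 : 0.18425524 : 0.43991564 : 0.35010449
Element Bu pattern (n=2): 0.303601 : 0.494798 : 0.201601
Convolve the two distributions (both contribute in 2-u steps):
  M: 0.02572463×0.303601 = 0.007810
  M+2: 0.02572463×0.494798 + 0.18425524×0.303601 = 0.068669
  M+4: 0.02572463×0.201601 + 0.18425524×0.494798 + 0.43991564×0.303601 = 0.229914
  M+6: 0.18425524×0.201601 + 0.43991564×0.494798 + 0.35010449×0.303601 = 0.361107
  M+8: 0.43991564×0.201601 + 0.35010449×0.494798 = 0.261918
  M+10: 0.35010449×0.201601 = 0.070581
Scale to base peak (0.361107) = 100: 2.2 : 19.0 : 63.7 : 100.0 : 72.5 : 19.5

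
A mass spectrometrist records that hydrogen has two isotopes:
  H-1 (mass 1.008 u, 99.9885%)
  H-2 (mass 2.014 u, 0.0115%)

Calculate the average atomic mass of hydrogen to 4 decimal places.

1.0081 u

Ar = Σ fᵢ·mᵢ = 0.999885 × 1.008 + 0.000115 × 2.014
= 1.00788 + 0.00023 = 1.00811 u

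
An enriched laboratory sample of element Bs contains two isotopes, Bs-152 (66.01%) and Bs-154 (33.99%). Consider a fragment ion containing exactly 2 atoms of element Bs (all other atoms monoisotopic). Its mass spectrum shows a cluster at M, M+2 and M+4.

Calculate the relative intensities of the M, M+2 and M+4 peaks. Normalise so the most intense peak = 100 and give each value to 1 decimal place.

Expanding (0.6601 + 0.3399)^2:
P(M) = 0.6601^2 = 0.435732
P(M+2) = 2 × 0.6601^1 × 0.3399^1 = 0.448736
P(M+4) = 0.3399^2 = 0.115532
The M+2 peak is largest (0.448736); scaling to 100 gives 97.1 : 100.0 : 25.7.

97.1 : 100.0 : 25.7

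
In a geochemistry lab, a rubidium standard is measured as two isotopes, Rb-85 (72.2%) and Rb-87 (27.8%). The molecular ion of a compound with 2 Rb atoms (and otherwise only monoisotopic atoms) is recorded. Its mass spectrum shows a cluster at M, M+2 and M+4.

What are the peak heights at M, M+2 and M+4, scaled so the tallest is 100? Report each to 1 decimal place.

100.0 : 77.0 : 14.8

Each Rb atom is independently Rb-85 (p = 0.722) or Rb-87 (q = 0.278); the cluster is the binomial expansion (p + q)^2.
P(M) = 0.722^2 = 0.521284
P(M+2) = 2 × 0.722^1 × 0.278^1 = 0.401432
P(M+4) = 0.278^2 = 0.077284
The M peak is largest (0.521284); scaling to 100 gives 100.0 : 77.0 : 14.8.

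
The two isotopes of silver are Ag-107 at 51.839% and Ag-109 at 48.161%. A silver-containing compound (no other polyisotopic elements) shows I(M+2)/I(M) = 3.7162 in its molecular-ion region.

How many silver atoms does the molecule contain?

4

For n independent Ag atoms, I(M+2)/I(M) = n · (abundance Ag-109) / (abundance Ag-107) = n · 0.48161/0.51839.
n = 3.7162 × 0.51839/0.48161 = 4.00 ≈ 4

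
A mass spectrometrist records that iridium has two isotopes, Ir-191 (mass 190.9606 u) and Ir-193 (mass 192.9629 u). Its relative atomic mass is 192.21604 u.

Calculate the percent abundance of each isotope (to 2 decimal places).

Let x be the fractional abundance of Ir-191; then Ir-193 has abundance 1 − x.
190.9606·x + 192.9629·(1 − x) = 192.21604
(190.9606 − 192.9629)·x = 192.21604 − 192.9629
x = -0.74686 / -2.0023 = 0.37300 → 37.30% Ir-191, 62.70% Ir-193.

Ir-191: 37.30%, Ir-193: 62.70%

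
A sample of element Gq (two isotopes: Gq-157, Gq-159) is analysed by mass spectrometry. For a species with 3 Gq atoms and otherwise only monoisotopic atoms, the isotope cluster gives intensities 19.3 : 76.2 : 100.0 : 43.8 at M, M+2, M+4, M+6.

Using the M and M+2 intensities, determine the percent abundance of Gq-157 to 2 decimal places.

If p is the fraction of Gq that is Gq-157, then I(M+2)/I(M) = [C(3,1)·p^2·(1−p)] / p^3 = 3·(1−p)/p = 76.2/19.3 = 3.9482
(1−p)/p = 3.9482/3 = 1.3161  ⇒  p = 1/(1 + 1.3161) = 0.4318
Gq-157: 43.18%, Gq-159: 56.82%.

43.18%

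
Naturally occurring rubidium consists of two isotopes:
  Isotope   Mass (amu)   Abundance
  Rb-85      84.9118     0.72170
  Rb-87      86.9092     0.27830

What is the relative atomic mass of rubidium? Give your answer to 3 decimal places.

Weight each isotope mass by its fractional abundance: 0.72170 × 84.9118 + 0.27830 × 86.9092
= 61.28085 + 24.18683 = 85.46768 amu

85.468 amu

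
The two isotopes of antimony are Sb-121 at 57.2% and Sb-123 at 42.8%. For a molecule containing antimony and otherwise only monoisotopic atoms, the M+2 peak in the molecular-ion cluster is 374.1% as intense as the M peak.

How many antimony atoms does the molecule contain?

The M+2/M ratio from n Sb atoms is n · q/p = n · 0.428/0.572.
n = 3.741 × 0.572/0.428 = 5.00 ≈ 5

5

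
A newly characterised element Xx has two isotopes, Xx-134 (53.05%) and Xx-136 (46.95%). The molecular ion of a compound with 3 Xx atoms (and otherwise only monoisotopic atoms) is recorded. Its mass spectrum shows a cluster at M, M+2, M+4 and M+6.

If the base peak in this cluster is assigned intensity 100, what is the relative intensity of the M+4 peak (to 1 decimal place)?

Binomial terms of (0.5305 + 0.4695)^3: M 0.1493, M+2 0.3964, M+4 0.3508, M+6 0.1035 → M+2 is the base peak.
P(M+2) = C(3,1) × 0.5305^2 × 0.4695^1 = 3 × 0.28143025 × 0.4695 = 0.396395 (base)
P(M+4) = C(3,2) × 0.5305^1 × 0.4695^2 = 3 × 0.5305 × 0.22043025 = 0.350815
Relative intensity = 0.350815 / 0.396395 × 100 = 88.5

88.5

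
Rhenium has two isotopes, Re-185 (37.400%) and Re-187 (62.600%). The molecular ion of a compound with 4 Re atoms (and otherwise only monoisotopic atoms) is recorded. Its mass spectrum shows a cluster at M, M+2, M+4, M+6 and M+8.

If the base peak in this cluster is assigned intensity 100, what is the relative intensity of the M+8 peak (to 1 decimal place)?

Binomial terms of (0.37400 + 0.62600)^4: M 0.0196, M+2 0.1310, M+4 0.3289, M+6 0.3670, M+8 0.1536 → M+6 is the base peak.
P(M+6) = C(4,3) × 0.37400^1 × 0.62600^3 = 4 × 0.3740 × 0.24531438 = 0.366990 (base)
P(M+8) = C(4,4) × 0.37400^0 × 0.62600^4 = 1 × 1.0000 × 0.1535668 = 0.153567
Relative intensity = 0.153567 / 0.366990 × 100 = 41.8

41.8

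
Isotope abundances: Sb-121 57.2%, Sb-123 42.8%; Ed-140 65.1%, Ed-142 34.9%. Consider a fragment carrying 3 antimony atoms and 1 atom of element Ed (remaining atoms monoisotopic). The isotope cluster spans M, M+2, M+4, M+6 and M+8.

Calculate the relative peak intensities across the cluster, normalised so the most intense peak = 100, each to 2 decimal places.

Antimony pattern (n=3): 0.18714925 : 0.42010426 : 0.31434374 : 0.07840275
Element Ed pattern (n=1): 0.6510 : 0.3490
Convolve the two distributions (both contribute in 2-u steps):
  M: 0.18714925×0.6510 = 0.121834
  M+2: 0.18714925×0.3490 + 0.42010426×0.6510 = 0.338803
  M+4: 0.42010426×0.3490 + 0.31434374×0.6510 = 0.351254
  M+6: 0.31434374×0.3490 + 0.07840275×0.6510 = 0.160746
  M+8: 0.07840275×0.3490 = 0.027363
Scale to base peak (0.351254) = 100: 34.69 : 96.46 : 100.00 : 45.76 : 7.79

34.69 : 96.46 : 100.00 : 45.76 : 7.79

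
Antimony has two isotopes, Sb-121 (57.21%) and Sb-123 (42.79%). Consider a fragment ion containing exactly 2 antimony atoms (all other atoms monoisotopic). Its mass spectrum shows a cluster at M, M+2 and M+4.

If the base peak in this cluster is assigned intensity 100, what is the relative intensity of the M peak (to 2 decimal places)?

(0.5721 + 0.4279)^2 gives M 0.3273, M+2 0.4896, M+4 0.1831; the largest is M+2.
P(M+2) = C(2,1) × 0.5721^1 × 0.4279^1 = 2 × 0.5721 × 0.4279 = 0.489603 (base)
P(M) = C(2,0) × 0.5721^2 × 0.4279^0 = 1 × 0.32729841 × 1.0000 = 0.327298
Relative intensity = 0.327298 / 0.489603 × 100 = 66.85

66.85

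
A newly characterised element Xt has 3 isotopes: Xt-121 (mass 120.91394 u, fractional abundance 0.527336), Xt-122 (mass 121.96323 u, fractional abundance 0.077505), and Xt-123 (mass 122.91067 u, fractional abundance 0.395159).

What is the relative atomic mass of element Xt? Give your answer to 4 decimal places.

Weight each isotope mass by its fractional abundance: 0.527336 × 120.91394 + 0.077505 × 121.96323 + 0.395159 × 122.91067
= 63.762273 + 9.452760 + 48.569257 = 121.784290 u

121.7843 u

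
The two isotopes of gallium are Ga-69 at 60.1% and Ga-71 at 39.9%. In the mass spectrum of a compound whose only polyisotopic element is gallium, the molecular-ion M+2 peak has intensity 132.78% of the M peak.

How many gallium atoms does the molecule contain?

With n Ga atoms, P(M+2)/P(M) = C(n,1)·p^(n−1)q / p^n = n·q/p = n · 0.399/0.601.
n = 1.3278 × 0.601/0.399 = 2.00 ≈ 2

2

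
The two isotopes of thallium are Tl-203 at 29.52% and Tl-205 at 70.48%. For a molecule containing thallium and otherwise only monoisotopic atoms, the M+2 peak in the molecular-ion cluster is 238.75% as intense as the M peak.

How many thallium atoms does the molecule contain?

1

The M+2/M ratio from n Tl atoms is n · q/p = n · 0.7048/0.2952.
n = 2.3875 × 0.2952/0.7048 = 1.00 ≈ 1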